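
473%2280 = 473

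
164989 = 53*3113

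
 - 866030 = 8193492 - 9059522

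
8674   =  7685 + 989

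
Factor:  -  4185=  -3^3*5^1*31^1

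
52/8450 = 2/325= 0.01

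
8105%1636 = 1561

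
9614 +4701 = 14315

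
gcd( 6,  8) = 2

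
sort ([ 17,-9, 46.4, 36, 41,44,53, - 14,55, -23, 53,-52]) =[ - 52, -23, -14, - 9, 17, 36,41,44 , 46.4, 53, 53,55 ] 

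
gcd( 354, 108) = 6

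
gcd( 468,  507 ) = 39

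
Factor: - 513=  - 3^3*19^1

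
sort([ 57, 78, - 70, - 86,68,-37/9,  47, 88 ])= [-86, - 70, - 37/9, 47,57,68,78, 88]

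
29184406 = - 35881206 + 65065612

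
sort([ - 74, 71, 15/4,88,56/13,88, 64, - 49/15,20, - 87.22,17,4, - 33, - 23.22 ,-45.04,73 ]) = [- 87.22 , - 74, - 45.04, - 33, -23.22,-49/15,15/4,4, 56/13,17, 20,64, 71,73,88, 88 ] 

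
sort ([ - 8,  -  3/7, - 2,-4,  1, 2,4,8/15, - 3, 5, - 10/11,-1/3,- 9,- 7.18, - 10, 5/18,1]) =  [ - 10, - 9, - 8,  -  7.18, - 4, - 3 ,  -  2,  -  10/11, - 3/7,  -  1/3, 5/18,8/15,1, 1, 2, 4, 5]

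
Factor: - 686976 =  - 2^7 * 3^1 * 1789^1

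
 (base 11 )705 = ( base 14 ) 44c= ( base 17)2G2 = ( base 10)852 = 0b1101010100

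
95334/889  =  95334/889 =107.24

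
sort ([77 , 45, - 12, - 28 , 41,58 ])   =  [ - 28, - 12,41, 45,58, 77]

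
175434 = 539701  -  364267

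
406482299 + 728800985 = 1135283284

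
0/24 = 0 = 0.00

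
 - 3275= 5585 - 8860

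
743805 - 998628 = -254823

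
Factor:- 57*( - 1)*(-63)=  - 3^3*7^1*19^1 = -3591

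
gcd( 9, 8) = 1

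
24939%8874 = 7191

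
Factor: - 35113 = -13^1 * 37^1*73^1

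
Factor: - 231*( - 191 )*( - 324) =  - 2^2*3^5*7^1*11^1 * 191^1 = -  14295204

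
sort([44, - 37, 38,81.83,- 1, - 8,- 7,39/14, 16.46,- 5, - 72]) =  [ - 72, - 37, - 8,-7 ,  -  5,- 1,39/14, 16.46,38,44,81.83] 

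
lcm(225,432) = 10800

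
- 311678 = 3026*( - 103 ) 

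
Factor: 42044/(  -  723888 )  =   - 23/396 = - 2^( - 2)*3^( - 2 )*11^( -1 )*23^1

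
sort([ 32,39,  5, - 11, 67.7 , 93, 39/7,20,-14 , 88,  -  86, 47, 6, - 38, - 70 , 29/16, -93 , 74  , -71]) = [ - 93, - 86,  -  71, -70, - 38, - 14 , - 11, 29/16,5, 39/7,6,20, 32,  39,  47,67.7,  74 , 88, 93]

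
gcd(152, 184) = 8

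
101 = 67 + 34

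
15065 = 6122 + 8943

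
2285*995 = 2273575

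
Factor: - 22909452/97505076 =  - 1909121/8125423= - 29^( - 1 )*280187^( - 1)*1909121^1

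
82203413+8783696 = 90987109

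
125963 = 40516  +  85447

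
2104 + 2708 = 4812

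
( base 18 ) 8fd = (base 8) 5473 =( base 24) 4nj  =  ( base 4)230323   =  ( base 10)2875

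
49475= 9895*5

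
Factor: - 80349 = -3^1*26783^1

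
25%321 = 25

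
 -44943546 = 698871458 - 743815004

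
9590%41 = 37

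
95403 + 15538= 110941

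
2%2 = 0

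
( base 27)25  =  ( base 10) 59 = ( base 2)111011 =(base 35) 1O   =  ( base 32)1r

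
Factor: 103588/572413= 116/641 =2^2*29^1*641^( - 1 )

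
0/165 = 0= 0.00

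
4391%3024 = 1367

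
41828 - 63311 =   -  21483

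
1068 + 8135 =9203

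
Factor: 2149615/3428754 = 2^( - 1 )*3^( - 1)*5^1*7^ ( - 1 )*13^1 * 33071^1*81637^( - 1)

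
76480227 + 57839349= 134319576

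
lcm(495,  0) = 0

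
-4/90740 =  - 1/22685 = - 0.00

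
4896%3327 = 1569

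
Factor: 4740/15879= 2^2*5^1*67^ ( - 1 ) = 20/67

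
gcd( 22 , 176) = 22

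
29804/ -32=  - 7451/8=-931.38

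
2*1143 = 2286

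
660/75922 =30/3451=0.01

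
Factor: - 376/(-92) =2^1*23^( - 1 ) * 47^1 = 94/23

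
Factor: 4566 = 2^1*3^1*761^1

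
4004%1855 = 294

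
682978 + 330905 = 1013883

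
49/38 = 49/38 =1.29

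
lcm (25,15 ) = 75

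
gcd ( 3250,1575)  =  25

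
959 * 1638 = 1570842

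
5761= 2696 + 3065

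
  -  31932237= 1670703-33602940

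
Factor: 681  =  3^1*227^1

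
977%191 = 22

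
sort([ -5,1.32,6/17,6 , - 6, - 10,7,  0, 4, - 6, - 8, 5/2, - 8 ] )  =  [ - 10, - 8 , - 8, - 6,  -  6, - 5, 0,6/17,1.32,5/2, 4, 6, 7 ] 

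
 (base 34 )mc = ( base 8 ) 1370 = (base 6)3304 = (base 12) 534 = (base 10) 760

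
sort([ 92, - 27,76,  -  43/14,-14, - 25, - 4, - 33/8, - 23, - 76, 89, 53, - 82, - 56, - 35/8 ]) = [ - 82, - 76, - 56, - 27, - 25,- 23, - 14, - 35/8, - 33/8,-4, - 43/14, 53,  76,  89, 92] 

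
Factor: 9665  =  5^1* 1933^1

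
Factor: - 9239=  - 9239^1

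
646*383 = 247418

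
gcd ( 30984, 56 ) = 8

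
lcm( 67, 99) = 6633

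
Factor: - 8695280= - 2^4*5^1*11^1*41^1*241^1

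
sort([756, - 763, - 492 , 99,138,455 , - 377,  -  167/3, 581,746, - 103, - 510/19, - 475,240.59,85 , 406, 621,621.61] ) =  [ - 763, -492,- 475,  -  377, - 103,-167/3,-510/19,  85, 99,138,240.59, 406, 455,581,621, 621.61,746, 756 ]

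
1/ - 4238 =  - 1+4237/4238 = -0.00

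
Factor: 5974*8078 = 48257972= 2^2*7^1*29^1*103^1*577^1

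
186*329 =61194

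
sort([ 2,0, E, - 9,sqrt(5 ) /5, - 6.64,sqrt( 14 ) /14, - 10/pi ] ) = [ - 9, - 6.64, - 10/pi,0,sqrt(14 ) /14,sqrt( 5 )/5,2, E]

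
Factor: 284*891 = 2^2*3^4 * 11^1 * 71^1 = 253044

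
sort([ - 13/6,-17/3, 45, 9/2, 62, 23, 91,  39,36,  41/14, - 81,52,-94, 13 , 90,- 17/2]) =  [ - 94, - 81, - 17/2 , - 17/3, - 13/6, 41/14, 9/2, 13, 23, 36,39,45, 52, 62, 90, 91]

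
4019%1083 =770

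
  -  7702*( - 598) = 4605796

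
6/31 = 6/31=0.19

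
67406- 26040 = 41366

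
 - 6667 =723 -7390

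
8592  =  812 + 7780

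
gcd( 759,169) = 1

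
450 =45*10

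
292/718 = 146/359  =  0.41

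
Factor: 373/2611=1/7 = 7^ ( - 1 ) 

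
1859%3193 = 1859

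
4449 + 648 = 5097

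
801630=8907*90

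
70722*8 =565776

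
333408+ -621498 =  - 288090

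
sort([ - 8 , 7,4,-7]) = [-8, - 7, 4,7 ]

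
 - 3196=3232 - 6428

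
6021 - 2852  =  3169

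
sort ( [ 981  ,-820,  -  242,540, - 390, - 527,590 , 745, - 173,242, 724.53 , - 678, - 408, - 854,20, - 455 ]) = [ - 854, - 820, - 678,-527, - 455, - 408, - 390, - 242, - 173,20,  242,540, 590,  724.53,745,981]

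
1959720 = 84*23330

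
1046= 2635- 1589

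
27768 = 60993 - 33225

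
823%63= 4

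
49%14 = 7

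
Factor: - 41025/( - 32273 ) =75/59= 3^1*5^2*59^(-1 ) 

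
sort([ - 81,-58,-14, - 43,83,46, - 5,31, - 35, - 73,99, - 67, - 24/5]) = [-81, - 73, - 67, - 58, - 43, - 35,-14, - 5, - 24/5,  31,46,83,99 ] 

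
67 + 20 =87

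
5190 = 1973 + 3217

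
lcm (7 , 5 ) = 35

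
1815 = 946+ 869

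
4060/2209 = 1+1851/2209=1.84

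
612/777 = 204/259=0.79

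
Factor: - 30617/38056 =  - 2^( - 3 )*17^1*67^( - 1)  *  71^ ( - 1 )*1801^1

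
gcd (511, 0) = 511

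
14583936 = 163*89472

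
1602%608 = 386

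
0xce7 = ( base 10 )3303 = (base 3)11112100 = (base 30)3K3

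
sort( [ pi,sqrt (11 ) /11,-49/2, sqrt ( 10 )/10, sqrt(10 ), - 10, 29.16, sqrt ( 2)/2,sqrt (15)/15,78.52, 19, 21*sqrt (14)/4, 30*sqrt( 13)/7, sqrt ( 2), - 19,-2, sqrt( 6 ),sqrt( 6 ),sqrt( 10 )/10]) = [  -  49/2, - 19, - 10,-2,sqrt (15) /15, sqrt(11 ) /11,sqrt( 10 )/10, sqrt( 10)/10,sqrt (2)/2,sqrt(2 ),sqrt(6), sqrt( 6 ), pi,sqrt( 10 ),30*sqrt( 13 ) /7,19, 21 * sqrt(14 ) /4,29.16, 78.52 ]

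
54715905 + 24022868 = 78738773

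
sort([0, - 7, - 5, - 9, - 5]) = [-9 , - 7, - 5, - 5,0] 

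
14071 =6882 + 7189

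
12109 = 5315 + 6794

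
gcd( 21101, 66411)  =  1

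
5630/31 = 5630/31 = 181.61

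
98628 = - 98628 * ( - 1)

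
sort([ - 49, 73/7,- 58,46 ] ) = [ - 58, - 49,  73/7,46 ] 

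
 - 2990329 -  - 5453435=2463106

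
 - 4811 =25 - 4836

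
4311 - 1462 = 2849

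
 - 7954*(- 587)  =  4668998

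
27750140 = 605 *45868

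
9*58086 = 522774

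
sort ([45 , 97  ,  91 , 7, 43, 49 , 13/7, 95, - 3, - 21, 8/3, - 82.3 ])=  [-82.3, - 21, - 3,13/7, 8/3, 7, 43, 45,49, 91,95,97]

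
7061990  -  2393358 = 4668632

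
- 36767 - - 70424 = 33657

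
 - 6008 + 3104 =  - 2904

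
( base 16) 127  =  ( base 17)106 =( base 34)8N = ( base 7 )601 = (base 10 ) 295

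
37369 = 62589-25220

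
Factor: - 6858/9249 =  - 2^1 * 3^2*127^1* 3083^( - 1 ) = -2286/3083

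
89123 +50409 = 139532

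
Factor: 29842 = 2^1*43^1*347^1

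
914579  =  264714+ 649865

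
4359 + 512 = 4871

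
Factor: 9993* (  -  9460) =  - 94533780 = - 2^2*3^1*5^1*11^1*43^1*3331^1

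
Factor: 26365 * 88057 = 2321622805=5^1*173^1*509^1* 5273^1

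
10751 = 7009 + 3742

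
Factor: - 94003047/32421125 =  - 3^2*5^( - 3)*11^( - 1 )*19^( - 1 )*23^1* 73^( - 1)*26713^1 =- 5529591/1907125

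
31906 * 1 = 31906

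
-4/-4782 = 2/2391 =0.00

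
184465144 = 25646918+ 158818226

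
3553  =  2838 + 715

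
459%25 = 9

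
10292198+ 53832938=64125136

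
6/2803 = 6/2803 = 0.00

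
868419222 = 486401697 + 382017525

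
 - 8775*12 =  - 105300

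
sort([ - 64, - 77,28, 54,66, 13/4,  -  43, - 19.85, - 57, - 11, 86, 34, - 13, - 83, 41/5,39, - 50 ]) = [ - 83,- 77, -64, - 57, - 50 , - 43, - 19.85 , - 13, - 11, 13/4,41/5,28, 34, 39,  54, 66, 86 ] 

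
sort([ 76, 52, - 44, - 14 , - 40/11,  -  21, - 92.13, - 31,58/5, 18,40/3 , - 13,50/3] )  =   [  -  92.13, - 44, - 31 , - 21, - 14, - 13, - 40/11 , 58/5, 40/3, 50/3,18,52, 76]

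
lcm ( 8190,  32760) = 32760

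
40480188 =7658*5286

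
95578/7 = 13654 = 13654.00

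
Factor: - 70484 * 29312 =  - 2^9*67^1*229^1*263^1 = -  2066027008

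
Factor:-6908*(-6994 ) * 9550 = 461403971600  =  2^4 * 5^2*11^1*13^1*157^1*191^1*269^1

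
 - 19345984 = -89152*217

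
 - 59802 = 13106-72908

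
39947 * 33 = 1318251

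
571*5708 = 3259268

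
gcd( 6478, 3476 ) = 158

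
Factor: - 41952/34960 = -2^1*3^1*5^( - 1) = -6/5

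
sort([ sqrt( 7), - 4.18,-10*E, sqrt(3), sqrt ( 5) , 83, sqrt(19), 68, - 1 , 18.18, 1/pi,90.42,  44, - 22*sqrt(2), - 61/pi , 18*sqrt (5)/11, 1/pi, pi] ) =[-22*sqrt( 2),  -  10*E,-61/pi,- 4.18,-1, 1/pi, 1/pi,sqrt( 3), sqrt( 5)  ,  sqrt(7), pi,18* sqrt( 5) /11 , sqrt(19 ),18.18, 44, 68, 83, 90.42]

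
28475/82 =28475/82 = 347.26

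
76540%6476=5304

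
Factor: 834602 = 2^1 * 61^1 * 6841^1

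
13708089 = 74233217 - 60525128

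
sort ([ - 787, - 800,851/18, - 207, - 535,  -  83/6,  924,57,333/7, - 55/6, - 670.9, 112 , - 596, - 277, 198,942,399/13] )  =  [ - 800 , - 787 ,-670.9,-596, - 535, -277, - 207, - 83/6,  -  55/6, 399/13, 851/18,333/7, 57, 112, 198, 924,  942]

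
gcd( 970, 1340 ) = 10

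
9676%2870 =1066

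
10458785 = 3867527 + 6591258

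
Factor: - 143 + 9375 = 2^4 * 577^1 = 9232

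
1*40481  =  40481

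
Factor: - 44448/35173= - 2^5*3^1*17^(-1)*463^1* 2069^(-1)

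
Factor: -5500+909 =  - 4591 = - 4591^1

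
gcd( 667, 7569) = 29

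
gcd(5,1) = 1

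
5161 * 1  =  5161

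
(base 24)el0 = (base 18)1880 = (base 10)8568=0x2178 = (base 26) CHE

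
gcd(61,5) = 1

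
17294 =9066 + 8228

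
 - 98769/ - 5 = 98769/5 = 19753.80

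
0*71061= 0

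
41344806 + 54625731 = 95970537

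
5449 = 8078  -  2629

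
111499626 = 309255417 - 197755791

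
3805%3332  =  473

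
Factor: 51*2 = 2^1* 3^1*17^1 = 102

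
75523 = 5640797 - 5565274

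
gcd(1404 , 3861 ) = 351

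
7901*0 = 0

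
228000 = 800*285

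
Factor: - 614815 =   -  5^1*122963^1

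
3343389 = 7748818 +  - 4405429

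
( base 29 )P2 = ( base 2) 1011010111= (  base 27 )qp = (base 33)m1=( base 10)727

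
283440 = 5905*48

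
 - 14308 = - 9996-4312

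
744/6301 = 744/6301 = 0.12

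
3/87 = 1/29 = 0.03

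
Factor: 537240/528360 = 7^ (  -  1 )*11^2 * 17^(  -  1) =121/119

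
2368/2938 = 1184/1469 = 0.81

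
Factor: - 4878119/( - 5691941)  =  29^1*31^(  -  1 )*168211^1*183611^( - 1) 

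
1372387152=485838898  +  886548254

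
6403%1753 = 1144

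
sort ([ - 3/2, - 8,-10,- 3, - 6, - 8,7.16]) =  [ - 10, - 8, - 8, - 6,  -  3 , - 3/2, 7.16]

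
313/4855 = 313/4855 = 0.06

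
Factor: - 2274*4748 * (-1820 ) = 2^5*3^1*5^1*7^1*13^1*379^1*1187^1=   19650452640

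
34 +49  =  83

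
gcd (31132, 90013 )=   1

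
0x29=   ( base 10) 41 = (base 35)16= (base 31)1A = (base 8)51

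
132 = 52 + 80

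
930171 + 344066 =1274237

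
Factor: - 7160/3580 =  - 2 = - 2^1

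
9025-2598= 6427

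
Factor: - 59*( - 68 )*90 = 361080 =2^3 * 3^2*5^1*17^1*59^1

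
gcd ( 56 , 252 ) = 28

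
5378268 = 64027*84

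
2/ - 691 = -2/691 = - 0.00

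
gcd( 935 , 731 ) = 17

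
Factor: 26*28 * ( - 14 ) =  - 2^4*7^2* 13^1  =  - 10192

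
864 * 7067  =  6105888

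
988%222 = 100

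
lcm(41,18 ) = 738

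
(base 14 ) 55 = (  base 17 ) 47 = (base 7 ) 135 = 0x4b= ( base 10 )75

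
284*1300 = 369200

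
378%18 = 0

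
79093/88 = 898 + 69/88= 898.78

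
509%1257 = 509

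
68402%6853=6725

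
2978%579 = 83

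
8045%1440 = 845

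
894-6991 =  - 6097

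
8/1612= 2/403 = 0.00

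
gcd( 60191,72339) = 1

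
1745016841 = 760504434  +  984512407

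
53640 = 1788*30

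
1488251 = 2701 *551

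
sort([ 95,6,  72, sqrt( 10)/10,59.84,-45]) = [ - 45,sqrt(10 )/10, 6,59.84,  72,95 ]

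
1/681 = 1/681 =0.00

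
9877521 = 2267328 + 7610193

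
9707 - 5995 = 3712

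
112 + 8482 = 8594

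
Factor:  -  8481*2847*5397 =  - 3^3*7^1 * 11^1*13^1*73^1*257^2 = - 130312761579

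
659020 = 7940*83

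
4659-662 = 3997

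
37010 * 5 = 185050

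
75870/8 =37935/4 = 9483.75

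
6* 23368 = 140208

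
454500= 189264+265236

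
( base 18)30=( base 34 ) 1K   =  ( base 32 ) 1m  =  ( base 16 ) 36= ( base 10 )54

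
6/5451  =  2/1817=0.00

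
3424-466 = 2958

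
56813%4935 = 2528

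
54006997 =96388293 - 42381296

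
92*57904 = 5327168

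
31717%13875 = 3967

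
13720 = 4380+9340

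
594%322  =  272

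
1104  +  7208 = 8312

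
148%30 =28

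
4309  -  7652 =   -  3343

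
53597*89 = 4770133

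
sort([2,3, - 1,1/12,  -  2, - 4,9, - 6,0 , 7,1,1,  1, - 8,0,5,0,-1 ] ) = [ - 8, - 6, - 4,- 2, - 1, - 1, 0,0,0, 1/12,1, 1,1, 2,3,5,7,9]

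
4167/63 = 463/7 =66.14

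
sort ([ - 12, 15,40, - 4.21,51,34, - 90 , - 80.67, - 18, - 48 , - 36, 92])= [-90, - 80.67, - 48,- 36, - 18, - 12,  -  4.21, 15, 34, 40,51 , 92]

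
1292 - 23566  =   - 22274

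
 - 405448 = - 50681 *8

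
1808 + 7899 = 9707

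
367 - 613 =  - 246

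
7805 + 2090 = 9895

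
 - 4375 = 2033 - 6408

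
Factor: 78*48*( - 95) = -2^5*3^2*5^1*13^1*19^1 = -355680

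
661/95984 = 661/95984 = 0.01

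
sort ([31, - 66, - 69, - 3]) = [- 69, - 66, - 3,31]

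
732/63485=732/63485 = 0.01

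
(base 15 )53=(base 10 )78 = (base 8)116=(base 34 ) 2A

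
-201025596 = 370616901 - 571642497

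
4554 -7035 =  - 2481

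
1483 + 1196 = 2679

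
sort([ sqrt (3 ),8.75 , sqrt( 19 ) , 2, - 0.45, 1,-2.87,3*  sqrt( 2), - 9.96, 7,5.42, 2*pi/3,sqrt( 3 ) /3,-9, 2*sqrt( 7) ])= [ - 9.96, - 9, - 2.87, - 0.45,sqrt(3 ) /3,1,sqrt( 3), 2,2*pi/3,  3*sqrt( 2),sqrt(19 ),2*sqrt( 7),5.42,7, 8.75] 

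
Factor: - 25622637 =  - 3^1 * 113^1*75583^1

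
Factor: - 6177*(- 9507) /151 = 58724739/151 = 3^2*29^1*71^1*151^( - 1)*3169^1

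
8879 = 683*13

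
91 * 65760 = 5984160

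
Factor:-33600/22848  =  -5^2*17^( - 1)= - 25/17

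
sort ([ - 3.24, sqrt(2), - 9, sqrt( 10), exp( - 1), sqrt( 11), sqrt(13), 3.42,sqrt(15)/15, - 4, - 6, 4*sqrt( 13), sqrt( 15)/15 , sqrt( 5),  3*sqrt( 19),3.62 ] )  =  [ - 9, - 6, - 4, -3.24, sqrt( 15 )/15, sqrt(15 )/15, exp( - 1 ), sqrt( 2),sqrt(5 ),sqrt(10), sqrt( 11 ), 3.42, sqrt( 13),3.62, 3*sqrt( 19), 4*sqrt( 13)] 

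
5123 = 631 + 4492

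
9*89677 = 807093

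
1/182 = 1/182 =0.01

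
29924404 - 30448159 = - 523755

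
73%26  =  21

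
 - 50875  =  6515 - 57390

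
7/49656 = 7/49656=0.00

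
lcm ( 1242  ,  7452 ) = 7452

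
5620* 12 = 67440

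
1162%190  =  22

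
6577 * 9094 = 59811238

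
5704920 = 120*47541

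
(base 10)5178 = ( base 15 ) 1803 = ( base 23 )9I3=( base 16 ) 143A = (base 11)3988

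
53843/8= 53843/8 = 6730.38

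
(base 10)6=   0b110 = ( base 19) 6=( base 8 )6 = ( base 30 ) 6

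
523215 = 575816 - 52601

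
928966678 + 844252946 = 1773219624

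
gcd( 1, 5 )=1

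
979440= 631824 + 347616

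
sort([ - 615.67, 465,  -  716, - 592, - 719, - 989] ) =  [ - 989, - 719, - 716,-615.67, - 592, 465]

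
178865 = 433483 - 254618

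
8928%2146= 344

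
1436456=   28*51302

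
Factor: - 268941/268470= - 2^( - 1)*3^(-1)*5^(-1 )*19^( - 1 ) * 571^1=   -  571/570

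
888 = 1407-519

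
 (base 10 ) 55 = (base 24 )27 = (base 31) 1o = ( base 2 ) 110111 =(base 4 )313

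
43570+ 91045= 134615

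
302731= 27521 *11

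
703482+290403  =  993885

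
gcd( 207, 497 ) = 1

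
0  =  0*132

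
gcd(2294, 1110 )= 74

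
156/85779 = 52/28593 =0.00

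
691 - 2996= - 2305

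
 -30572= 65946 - 96518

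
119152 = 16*7447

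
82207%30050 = 22107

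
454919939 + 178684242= 633604181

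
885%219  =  9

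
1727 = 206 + 1521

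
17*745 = 12665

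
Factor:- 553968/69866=-276984/34933 =- 2^3*3^2 * 181^ (-1)*193^ ( - 1)*3847^1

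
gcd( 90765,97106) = 1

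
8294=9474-1180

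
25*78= 1950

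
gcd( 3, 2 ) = 1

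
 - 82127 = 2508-84635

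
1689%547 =48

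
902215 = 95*9497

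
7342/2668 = 2 + 1003/1334  =  2.75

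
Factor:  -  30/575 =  - 2^1*  3^1*5^( - 1) * 23^( - 1 ) = - 6/115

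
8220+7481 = 15701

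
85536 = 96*891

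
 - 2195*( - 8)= 17560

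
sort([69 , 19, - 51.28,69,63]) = [ - 51.28,  19,  63,69,69 ] 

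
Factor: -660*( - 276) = 2^4*3^2*5^1*11^1 *23^1 = 182160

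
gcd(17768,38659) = 1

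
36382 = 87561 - 51179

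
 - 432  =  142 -574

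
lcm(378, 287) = 15498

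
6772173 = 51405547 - 44633374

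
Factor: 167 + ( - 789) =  - 2^1*311^1 = -622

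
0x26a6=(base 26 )EGE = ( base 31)a95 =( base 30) ATO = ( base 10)9894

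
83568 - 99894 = - 16326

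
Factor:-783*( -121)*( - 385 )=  - 36476055  =  -  3^3*5^1*7^1 * 11^3* 29^1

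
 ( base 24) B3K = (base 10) 6428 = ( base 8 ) 14434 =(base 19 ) HF6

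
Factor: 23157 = 3^2*31^1*83^1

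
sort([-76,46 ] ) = [-76,46]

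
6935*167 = 1158145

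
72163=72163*1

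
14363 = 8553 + 5810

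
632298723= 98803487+533495236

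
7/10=7/10=0.70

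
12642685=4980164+7662521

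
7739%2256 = 971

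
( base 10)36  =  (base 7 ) 51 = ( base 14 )28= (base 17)22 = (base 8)44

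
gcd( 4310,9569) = 1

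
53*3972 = 210516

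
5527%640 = 407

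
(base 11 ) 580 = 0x2b5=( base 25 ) 12I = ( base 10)693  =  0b1010110101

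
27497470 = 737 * 37310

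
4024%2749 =1275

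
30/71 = 30/71 = 0.42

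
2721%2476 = 245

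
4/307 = 4/307 = 0.01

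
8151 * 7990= 65126490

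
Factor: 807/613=3^1*269^1*613^( - 1 )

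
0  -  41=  - 41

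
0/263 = 0 = 0.00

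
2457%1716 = 741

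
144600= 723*200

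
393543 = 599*657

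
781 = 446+335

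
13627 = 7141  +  6486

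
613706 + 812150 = 1425856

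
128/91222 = 64/45611 = 0.00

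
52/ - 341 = - 1 + 289/341=-  0.15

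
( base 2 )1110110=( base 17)6G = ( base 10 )118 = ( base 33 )3j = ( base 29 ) 42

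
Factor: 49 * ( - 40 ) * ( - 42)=82320 = 2^4 * 3^1*5^1 * 7^3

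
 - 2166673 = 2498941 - 4665614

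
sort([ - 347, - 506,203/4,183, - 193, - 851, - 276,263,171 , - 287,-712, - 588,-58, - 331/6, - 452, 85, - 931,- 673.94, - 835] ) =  [-931, - 851, - 835, - 712, - 673.94, - 588,  -  506,  -  452,-347,-287,-276, - 193,-58, - 331/6,203/4  ,  85, 171 , 183, 263]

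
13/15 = 13/15= 0.87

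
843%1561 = 843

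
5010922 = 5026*997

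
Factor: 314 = 2^1*157^1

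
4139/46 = 4139/46  =  89.98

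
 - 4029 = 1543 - 5572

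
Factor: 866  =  2^1*433^1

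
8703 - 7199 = 1504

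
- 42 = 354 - 396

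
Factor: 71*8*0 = 0^1 = 0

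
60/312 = 5/26  =  0.19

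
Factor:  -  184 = -2^3 * 23^1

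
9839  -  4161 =5678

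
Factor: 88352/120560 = 2^1 * 5^(- 1 )*137^( - 1 )*251^1  =  502/685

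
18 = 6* 3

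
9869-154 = 9715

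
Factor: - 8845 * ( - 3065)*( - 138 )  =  -2^1*3^1*5^2*23^1*29^1*61^1*613^1 = -  3741169650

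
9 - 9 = 0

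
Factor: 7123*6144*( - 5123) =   -  2^11 *3^1 * 17^1*47^1*109^1*419^1 = -224201496576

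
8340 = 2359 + 5981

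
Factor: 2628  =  2^2*3^2*73^1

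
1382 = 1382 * 1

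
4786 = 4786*1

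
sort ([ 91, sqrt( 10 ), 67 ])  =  [sqrt( 10), 67, 91]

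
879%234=177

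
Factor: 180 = 2^2*3^2*5^1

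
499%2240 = 499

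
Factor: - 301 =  - 7^1*43^1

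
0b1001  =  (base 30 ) 9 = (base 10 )9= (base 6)13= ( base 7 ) 12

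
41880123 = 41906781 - 26658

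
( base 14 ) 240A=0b1100010001010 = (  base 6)45030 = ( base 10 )6282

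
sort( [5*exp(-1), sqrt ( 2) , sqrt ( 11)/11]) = [sqrt(11 ) /11, sqrt(2),5*exp( - 1 )]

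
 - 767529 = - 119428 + - 648101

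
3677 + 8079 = 11756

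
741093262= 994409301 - 253316039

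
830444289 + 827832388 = 1658276677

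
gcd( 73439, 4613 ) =1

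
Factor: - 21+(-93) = - 114  =  -  2^1*3^1*19^1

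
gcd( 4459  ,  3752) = 7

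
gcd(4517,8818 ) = 1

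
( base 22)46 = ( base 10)94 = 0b1011110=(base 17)59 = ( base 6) 234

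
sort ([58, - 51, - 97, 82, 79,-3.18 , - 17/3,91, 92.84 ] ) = [ - 97, - 51, - 17/3, - 3.18, 58, 79, 82,91, 92.84 ]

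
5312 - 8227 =- 2915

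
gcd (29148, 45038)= 14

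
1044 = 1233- 189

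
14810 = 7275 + 7535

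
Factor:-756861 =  - 3^1*  7^1*23^1*1567^1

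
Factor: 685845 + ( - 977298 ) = - 291453=- 3^1*97151^1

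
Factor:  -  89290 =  - 2^1 * 5^1*8929^1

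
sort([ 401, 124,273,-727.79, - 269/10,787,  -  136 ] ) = [ - 727.79,-136, - 269/10,  124 , 273,401,787 ] 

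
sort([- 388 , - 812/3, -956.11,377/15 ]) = [ - 956.11, - 388,-812/3, 377/15 ] 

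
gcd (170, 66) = 2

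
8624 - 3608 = 5016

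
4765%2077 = 611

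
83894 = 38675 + 45219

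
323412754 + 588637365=912050119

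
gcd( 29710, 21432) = 2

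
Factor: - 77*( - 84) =2^2*3^1*7^2 *11^1 = 6468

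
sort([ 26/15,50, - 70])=[ - 70,26/15,50] 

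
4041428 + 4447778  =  8489206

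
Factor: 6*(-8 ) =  - 2^4*3^1 = - 48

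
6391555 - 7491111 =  - 1099556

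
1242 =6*207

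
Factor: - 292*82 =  - 23944 = - 2^3*41^1*73^1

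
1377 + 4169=5546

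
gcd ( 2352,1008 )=336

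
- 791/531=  - 2 + 271/531 = - 1.49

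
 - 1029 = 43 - 1072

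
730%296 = 138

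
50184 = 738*68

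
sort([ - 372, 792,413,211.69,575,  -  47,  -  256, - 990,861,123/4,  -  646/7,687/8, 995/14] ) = [  -  990,  -  372, - 256,- 646/7, - 47, 123/4,995/14,687/8,211.69, 413, 575,792,861 ] 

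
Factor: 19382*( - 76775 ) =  - 2^1*5^2*11^1*37^1*83^1 * 881^1= - 1488053050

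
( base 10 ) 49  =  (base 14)37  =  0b110001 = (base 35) 1e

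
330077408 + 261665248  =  591742656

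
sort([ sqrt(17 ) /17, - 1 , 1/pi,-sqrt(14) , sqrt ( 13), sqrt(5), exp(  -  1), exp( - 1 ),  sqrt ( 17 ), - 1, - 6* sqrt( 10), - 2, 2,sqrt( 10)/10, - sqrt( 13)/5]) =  [-6 * sqrt( 10 ), - sqrt ( 14 ), - 2,-1, - 1,  -  sqrt(13)/5,sqrt(17)/17, sqrt ( 10 )/10, 1/pi,exp(  -  1 ),exp( - 1), 2, sqrt( 5), sqrt (13), sqrt(17) ] 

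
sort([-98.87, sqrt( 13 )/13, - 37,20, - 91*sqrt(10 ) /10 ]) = [ - 98.87, - 37, - 91*sqrt(10)/10, sqrt(13)/13, 20 ] 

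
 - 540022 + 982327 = 442305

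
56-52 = 4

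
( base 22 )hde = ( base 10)8528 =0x2150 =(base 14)3172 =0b10000101010000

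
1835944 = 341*5384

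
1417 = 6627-5210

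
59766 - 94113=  - 34347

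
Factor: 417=3^1*139^1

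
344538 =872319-527781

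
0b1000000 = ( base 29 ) 26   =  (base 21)31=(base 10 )64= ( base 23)2i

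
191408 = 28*6836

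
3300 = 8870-5570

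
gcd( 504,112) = 56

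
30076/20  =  7519/5 = 1503.80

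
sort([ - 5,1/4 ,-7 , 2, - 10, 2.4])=[ - 10, - 7 , - 5, 1/4, 2 , 2.4] 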